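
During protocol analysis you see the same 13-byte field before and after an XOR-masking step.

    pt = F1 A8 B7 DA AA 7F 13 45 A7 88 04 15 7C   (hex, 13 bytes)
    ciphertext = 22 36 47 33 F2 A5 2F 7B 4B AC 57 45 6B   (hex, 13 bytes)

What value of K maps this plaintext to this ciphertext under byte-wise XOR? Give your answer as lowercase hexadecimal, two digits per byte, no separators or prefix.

Since ciphertext = pt ⊕ K, XORing both sides with pt gives K = pt ⊕ ciphertext.
241 XOR  34 = 211
168 XOR  54 = 158
183 XOR  71 = 240
218 XOR  51 = 233
170 XOR 242 =  88
127 XOR 165 = 218
 19 XOR  47 =  60
 69 XOR 123 =  62
167 XOR  75 = 236
136 XOR 172 =  36
  4 XOR  87 =  83
 21 XOR  69 =  80
124 XOR 107 =  23

d39ef0e958da3c3eec24535017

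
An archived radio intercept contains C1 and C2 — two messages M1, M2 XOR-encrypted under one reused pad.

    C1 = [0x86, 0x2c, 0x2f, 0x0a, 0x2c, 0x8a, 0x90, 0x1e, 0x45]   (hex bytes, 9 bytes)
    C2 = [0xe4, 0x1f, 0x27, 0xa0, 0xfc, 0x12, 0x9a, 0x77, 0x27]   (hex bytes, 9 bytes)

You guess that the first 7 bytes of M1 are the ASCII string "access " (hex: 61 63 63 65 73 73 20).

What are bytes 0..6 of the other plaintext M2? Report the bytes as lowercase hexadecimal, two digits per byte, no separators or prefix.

03506bcfa3eb2a

First, C1 ⊕ C2 = (M1 ⊕ K) ⊕ (M2 ⊕ K) = M1 ⊕ M2, so the key drops out. Then M2 = (M1 ⊕ M2) ⊕ M1 over the first 7 bytes.
byte 0: (86 ⊕ e4) ⊕ 61 = 62 ⊕ 61 = 03
byte 1: (2c ⊕ 1f) ⊕ 63 = 33 ⊕ 63 = 50
byte 2: (2f ⊕ 27) ⊕ 63 = 08 ⊕ 63 = 6b
byte 3: (0a ⊕ a0) ⊕ 65 = aa ⊕ 65 = cf
byte 4: (2c ⊕ fc) ⊕ 73 = d0 ⊕ 73 = a3
byte 5: (8a ⊕ 12) ⊕ 73 = 98 ⊕ 73 = eb
byte 6: (90 ⊕ 9a) ⊕ 20 = 0a ⊕ 20 = 2a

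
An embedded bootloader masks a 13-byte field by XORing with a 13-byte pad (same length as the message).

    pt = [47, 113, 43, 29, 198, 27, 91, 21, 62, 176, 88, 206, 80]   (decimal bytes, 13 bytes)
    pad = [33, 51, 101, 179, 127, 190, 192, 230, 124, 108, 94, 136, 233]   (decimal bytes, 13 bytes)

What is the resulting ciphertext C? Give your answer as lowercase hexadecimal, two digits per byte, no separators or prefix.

XOR is its own inverse, so applying the key byte-wise gives the result directly.
2f ⊕ 21 = 0e
71 ⊕ 33 = 42
2b ⊕ 65 = 4e
1d ⊕ b3 = ae
c6 ⊕ 7f = b9
1b ⊕ be = a5
5b ⊕ c0 = 9b
15 ⊕ e6 = f3
3e ⊕ 7c = 42
b0 ⊕ 6c = dc
58 ⊕ 5e = 06
ce ⊕ 88 = 46
50 ⊕ e9 = b9

0e424eaeb9a59bf342dc0646b9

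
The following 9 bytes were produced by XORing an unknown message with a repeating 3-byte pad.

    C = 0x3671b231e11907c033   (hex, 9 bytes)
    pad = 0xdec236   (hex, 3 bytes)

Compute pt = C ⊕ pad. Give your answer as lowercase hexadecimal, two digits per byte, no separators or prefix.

e8b384ef232fd90205

The 3-byte key repeats, so the effective keystream is de c2 36 de c2 36 de c2 36.
byte 0:  54 ^ 222 = 232
byte 1: 113 ^ 194 = 179
byte 2: 178 ^  54 = 132
byte 3:  49 ^ 222 = 239
byte 4: 225 ^ 194 =  35
byte 5:  25 ^  54 =  47
byte 6:   7 ^ 222 = 217
byte 7: 192 ^ 194 =   2
byte 8:  51 ^  54 =   5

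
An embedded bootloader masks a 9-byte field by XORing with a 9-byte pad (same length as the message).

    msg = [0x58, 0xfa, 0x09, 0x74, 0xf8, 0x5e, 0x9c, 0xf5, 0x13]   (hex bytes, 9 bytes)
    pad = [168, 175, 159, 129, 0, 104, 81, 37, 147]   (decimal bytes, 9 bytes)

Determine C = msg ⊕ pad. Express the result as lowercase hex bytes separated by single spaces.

XOR is its own inverse, so applying the key byte-wise gives the result directly.
58 xor a8 = f0
fa xor af = 55
09 xor 9f = 96
74 xor 81 = f5
f8 xor 00 = f8
5e xor 68 = 36
9c xor 51 = cd
f5 xor 25 = d0
13 xor 93 = 80

f0 55 96 f5 f8 36 cd d0 80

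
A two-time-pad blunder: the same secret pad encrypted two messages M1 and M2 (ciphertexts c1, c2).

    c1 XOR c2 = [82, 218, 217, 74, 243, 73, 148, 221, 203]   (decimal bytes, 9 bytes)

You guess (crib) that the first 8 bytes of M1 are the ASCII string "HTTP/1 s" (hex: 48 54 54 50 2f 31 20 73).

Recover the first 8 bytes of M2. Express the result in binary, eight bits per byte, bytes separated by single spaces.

Since c1 ⊕ c2 = M1 ⊕ M2, XORing with the guessed M1 bytes yields the corresponding M2 bytes: M2 = (c1 ⊕ c2) ⊕ M1.
52 xor 48 = 1a
da xor 54 = 8e
d9 xor 54 = 8d
4a xor 50 = 1a
f3 xor 2f = dc
49 xor 31 = 78
94 xor 20 = b4
dd xor 73 = ae

00011010 10001110 10001101 00011010 11011100 01111000 10110100 10101110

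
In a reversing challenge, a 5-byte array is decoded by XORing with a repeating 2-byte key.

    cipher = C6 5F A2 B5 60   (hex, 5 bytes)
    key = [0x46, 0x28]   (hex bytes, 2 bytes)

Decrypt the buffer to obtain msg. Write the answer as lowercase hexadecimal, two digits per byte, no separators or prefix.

8077e49d26

The 2-byte key repeats, so the effective keystream is 46 28 46 28 46.
byte 0: 198 ⊕  70 = 128
byte 1:  95 ⊕  40 = 119
byte 2: 162 ⊕  70 = 228
byte 3: 181 ⊕  40 = 157
byte 4:  96 ⊕  70 =  38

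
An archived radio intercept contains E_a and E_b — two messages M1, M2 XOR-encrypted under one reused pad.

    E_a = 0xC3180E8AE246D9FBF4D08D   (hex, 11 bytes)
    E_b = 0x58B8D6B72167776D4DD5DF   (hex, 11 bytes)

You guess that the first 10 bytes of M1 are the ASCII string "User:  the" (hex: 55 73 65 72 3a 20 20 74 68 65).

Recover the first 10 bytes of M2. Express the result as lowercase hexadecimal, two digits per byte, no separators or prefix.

ced3bd4ff9018ee2d160

First, E_a ⊕ E_b = (M1 ⊕ K) ⊕ (M2 ⊕ K) = M1 ⊕ M2, so the key drops out. Then M2 = (M1 ⊕ M2) ⊕ M1 over the first 10 bytes.
byte 0: (c3 ⊕ 58) ⊕ 55 = 9b ⊕ 55 = ce
byte 1: (18 ⊕ b8) ⊕ 73 = a0 ⊕ 73 = d3
byte 2: (0e ⊕ d6) ⊕ 65 = d8 ⊕ 65 = bd
byte 3: (8a ⊕ b7) ⊕ 72 = 3d ⊕ 72 = 4f
byte 4: (e2 ⊕ 21) ⊕ 3a = c3 ⊕ 3a = f9
byte 5: (46 ⊕ 67) ⊕ 20 = 21 ⊕ 20 = 01
byte 6: (d9 ⊕ 77) ⊕ 20 = ae ⊕ 20 = 8e
byte 7: (fb ⊕ 6d) ⊕ 74 = 96 ⊕ 74 = e2
byte 8: (f4 ⊕ 4d) ⊕ 68 = b9 ⊕ 68 = d1
byte 9: (d0 ⊕ d5) ⊕ 65 = 05 ⊕ 65 = 60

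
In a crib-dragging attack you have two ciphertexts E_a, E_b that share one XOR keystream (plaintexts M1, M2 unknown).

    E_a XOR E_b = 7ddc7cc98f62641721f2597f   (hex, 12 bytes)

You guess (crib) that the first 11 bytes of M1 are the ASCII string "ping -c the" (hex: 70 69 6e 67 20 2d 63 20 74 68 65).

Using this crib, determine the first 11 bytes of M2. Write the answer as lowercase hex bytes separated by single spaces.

Since E_a ⊕ E_b = M1 ⊕ M2, XORing with the guessed M1 bytes yields the corresponding M2 bytes: M2 = (E_a ⊕ E_b) ⊕ M1.
byte 0: 7d ⊕ 70 = 0d
byte 1: dc ⊕ 69 = b5
byte 2: 7c ⊕ 6e = 12
byte 3: c9 ⊕ 67 = ae
byte 4: 8f ⊕ 20 = af
byte 5: 62 ⊕ 2d = 4f
byte 6: 64 ⊕ 63 = 07
byte 7: 17 ⊕ 20 = 37
byte 8: 21 ⊕ 74 = 55
byte 9: f2 ⊕ 68 = 9a
byte 10: 59 ⊕ 65 = 3c

0d b5 12 ae af 4f 07 37 55 9a 3c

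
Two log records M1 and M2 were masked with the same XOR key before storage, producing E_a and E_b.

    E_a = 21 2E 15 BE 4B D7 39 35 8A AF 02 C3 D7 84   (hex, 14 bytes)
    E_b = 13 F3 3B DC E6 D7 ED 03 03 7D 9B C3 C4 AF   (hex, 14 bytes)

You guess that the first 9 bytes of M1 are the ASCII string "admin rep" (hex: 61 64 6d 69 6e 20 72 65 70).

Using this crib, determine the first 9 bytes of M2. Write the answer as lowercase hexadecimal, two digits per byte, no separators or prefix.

53b9430bc320a653f9

First, E_a ⊕ E_b = (M1 ⊕ K) ⊕ (M2 ⊕ K) = M1 ⊕ M2, so the key drops out. Then M2 = (M1 ⊕ M2) ⊕ M1 over the first 9 bytes.
byte 0: (21 xor 13) xor 61 = 32 xor 61 = 53
byte 1: (2e xor f3) xor 64 = dd xor 64 = b9
byte 2: (15 xor 3b) xor 6d = 2e xor 6d = 43
byte 3: (be xor dc) xor 69 = 62 xor 69 = 0b
byte 4: (4b xor e6) xor 6e = ad xor 6e = c3
byte 5: (d7 xor d7) xor 20 = 00 xor 20 = 20
byte 6: (39 xor ed) xor 72 = d4 xor 72 = a6
byte 7: (35 xor 03) xor 65 = 36 xor 65 = 53
byte 8: (8a xor 03) xor 70 = 89 xor 70 = f9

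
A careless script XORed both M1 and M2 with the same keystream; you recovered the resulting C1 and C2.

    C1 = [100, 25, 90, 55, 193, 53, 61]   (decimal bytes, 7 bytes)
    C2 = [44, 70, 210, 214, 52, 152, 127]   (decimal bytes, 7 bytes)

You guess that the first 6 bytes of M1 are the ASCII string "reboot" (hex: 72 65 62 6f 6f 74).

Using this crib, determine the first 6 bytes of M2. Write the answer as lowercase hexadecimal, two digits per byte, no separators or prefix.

3a3aea8e9ad9

First, C1 ⊕ C2 = (M1 ⊕ K) ⊕ (M2 ⊕ K) = M1 ⊕ M2, so the key drops out. Then M2 = (M1 ⊕ M2) ⊕ M1 over the first 6 bytes.
byte 0: (64 ⊕ 2c) ⊕ 72 = 48 ⊕ 72 = 3a
byte 1: (19 ⊕ 46) ⊕ 65 = 5f ⊕ 65 = 3a
byte 2: (5a ⊕ d2) ⊕ 62 = 88 ⊕ 62 = ea
byte 3: (37 ⊕ d6) ⊕ 6f = e1 ⊕ 6f = 8e
byte 4: (c1 ⊕ 34) ⊕ 6f = f5 ⊕ 6f = 9a
byte 5: (35 ⊕ 98) ⊕ 74 = ad ⊕ 74 = d9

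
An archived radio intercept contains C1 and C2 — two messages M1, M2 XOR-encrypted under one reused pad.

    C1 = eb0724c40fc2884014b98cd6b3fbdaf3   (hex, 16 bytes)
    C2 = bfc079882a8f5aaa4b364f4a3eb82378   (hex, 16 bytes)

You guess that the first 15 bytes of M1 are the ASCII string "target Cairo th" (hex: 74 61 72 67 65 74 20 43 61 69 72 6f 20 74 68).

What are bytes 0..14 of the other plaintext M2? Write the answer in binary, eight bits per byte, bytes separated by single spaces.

00100000 10100110 00101111 00101011 01000000 00111001 11110010 10101001 00111110 11100110 10110001 11110011 10101101 00110111 10010001

First, C1 ⊕ C2 = (M1 ⊕ K) ⊕ (M2 ⊕ K) = M1 ⊕ M2, so the key drops out. Then M2 = (M1 ⊕ M2) ⊕ M1 over the first 15 bytes.
byte 0: (eb ⊕ bf) ⊕ 74 = 54 ⊕ 74 = 20
byte 1: (07 ⊕ c0) ⊕ 61 = c7 ⊕ 61 = a6
byte 2: (24 ⊕ 79) ⊕ 72 = 5d ⊕ 72 = 2f
byte 3: (c4 ⊕ 88) ⊕ 67 = 4c ⊕ 67 = 2b
byte 4: (0f ⊕ 2a) ⊕ 65 = 25 ⊕ 65 = 40
byte 5: (c2 ⊕ 8f) ⊕ 74 = 4d ⊕ 74 = 39
byte 6: (88 ⊕ 5a) ⊕ 20 = d2 ⊕ 20 = f2
byte 7: (40 ⊕ aa) ⊕ 43 = ea ⊕ 43 = a9
byte 8: (14 ⊕ 4b) ⊕ 61 = 5f ⊕ 61 = 3e
byte 9: (b9 ⊕ 36) ⊕ 69 = 8f ⊕ 69 = e6
byte 10: (8c ⊕ 4f) ⊕ 72 = c3 ⊕ 72 = b1
byte 11: (d6 ⊕ 4a) ⊕ 6f = 9c ⊕ 6f = f3
byte 12: (b3 ⊕ 3e) ⊕ 20 = 8d ⊕ 20 = ad
byte 13: (fb ⊕ b8) ⊕ 74 = 43 ⊕ 74 = 37
byte 14: (da ⊕ 23) ⊕ 68 = f9 ⊕ 68 = 91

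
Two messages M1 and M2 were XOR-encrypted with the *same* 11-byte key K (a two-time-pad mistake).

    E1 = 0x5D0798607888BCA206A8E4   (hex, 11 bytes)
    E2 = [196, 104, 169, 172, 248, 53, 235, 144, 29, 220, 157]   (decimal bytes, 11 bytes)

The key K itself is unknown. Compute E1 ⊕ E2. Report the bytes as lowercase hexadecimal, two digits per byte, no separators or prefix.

996f31cc80bd57321b7479

E1 ⊕ E2 = (M1 ⊕ K) ⊕ (M2 ⊕ K) = M1 ⊕ M2 — the shared key cancels under XOR.
5d xor c4 = 99
07 xor 68 = 6f
98 xor a9 = 31
60 xor ac = cc
78 xor f8 = 80
88 xor 35 = bd
bc xor eb = 57
a2 xor 90 = 32
06 xor 1d = 1b
a8 xor dc = 74
e4 xor 9d = 79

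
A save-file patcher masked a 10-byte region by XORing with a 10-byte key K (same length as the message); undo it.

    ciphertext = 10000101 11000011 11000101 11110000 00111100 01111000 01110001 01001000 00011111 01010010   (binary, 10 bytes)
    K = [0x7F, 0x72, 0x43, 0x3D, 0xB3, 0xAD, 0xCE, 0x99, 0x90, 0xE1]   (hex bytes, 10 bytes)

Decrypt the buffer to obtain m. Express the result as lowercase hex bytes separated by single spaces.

XOR is its own inverse, so applying the key byte-wise gives the result directly.
85 XOR 7f = fa
c3 XOR 72 = b1
c5 XOR 43 = 86
f0 XOR 3d = cd
3c XOR b3 = 8f
78 XOR ad = d5
71 XOR ce = bf
48 XOR 99 = d1
1f XOR 90 = 8f
52 XOR e1 = b3

fa b1 86 cd 8f d5 bf d1 8f b3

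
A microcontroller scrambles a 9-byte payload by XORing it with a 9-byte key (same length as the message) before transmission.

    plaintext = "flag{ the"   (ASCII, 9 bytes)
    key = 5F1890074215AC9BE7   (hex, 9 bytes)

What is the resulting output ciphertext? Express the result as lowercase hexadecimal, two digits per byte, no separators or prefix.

66 XOR 5f = 39
6c XOR 18 = 74
61 XOR 90 = f1
67 XOR 07 = 60
7b XOR 42 = 39
20 XOR 15 = 35
74 XOR ac = d8
68 XOR 9b = f3
65 XOR e7 = 82

3974f1603935d8f382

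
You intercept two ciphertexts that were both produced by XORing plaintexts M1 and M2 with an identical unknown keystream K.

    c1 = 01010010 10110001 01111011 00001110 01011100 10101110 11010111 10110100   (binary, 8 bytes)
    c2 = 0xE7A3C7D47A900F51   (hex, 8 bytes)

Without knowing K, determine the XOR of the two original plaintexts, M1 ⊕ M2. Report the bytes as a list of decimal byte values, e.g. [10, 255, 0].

[181, 18, 188, 218, 38, 62, 216, 229]

c1 ⊕ c2 = (M1 ⊕ K) ⊕ (M2 ⊕ K) = M1 ⊕ M2 — the shared key cancels under XOR.
byte 0: 01010010 ^ 11100111 = 10110101
byte 1: 10110001 ^ 10100011 = 00010010
byte 2: 01111011 ^ 11000111 = 10111100
byte 3: 00001110 ^ 11010100 = 11011010
byte 4: 01011100 ^ 01111010 = 00100110
byte 5: 10101110 ^ 10010000 = 00111110
byte 6: 11010111 ^ 00001111 = 11011000
byte 7: 10110100 ^ 01010001 = 11100101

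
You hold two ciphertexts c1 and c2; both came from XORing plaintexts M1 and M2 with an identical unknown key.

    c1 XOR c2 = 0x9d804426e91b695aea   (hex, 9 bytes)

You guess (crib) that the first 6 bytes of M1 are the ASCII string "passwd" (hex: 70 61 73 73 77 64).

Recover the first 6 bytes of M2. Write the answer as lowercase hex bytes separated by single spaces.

ed e1 37 55 9e 7f

Since c1 ⊕ c2 = M1 ⊕ M2, XORing with the guessed M1 bytes yields the corresponding M2 bytes: M2 = (c1 ⊕ c2) ⊕ M1.
byte 0: 157 ^ 112 = 237
byte 1: 128 ^  97 = 225
byte 2:  68 ^ 115 =  55
byte 3:  38 ^ 115 =  85
byte 4: 233 ^ 119 = 158
byte 5:  27 ^ 100 = 127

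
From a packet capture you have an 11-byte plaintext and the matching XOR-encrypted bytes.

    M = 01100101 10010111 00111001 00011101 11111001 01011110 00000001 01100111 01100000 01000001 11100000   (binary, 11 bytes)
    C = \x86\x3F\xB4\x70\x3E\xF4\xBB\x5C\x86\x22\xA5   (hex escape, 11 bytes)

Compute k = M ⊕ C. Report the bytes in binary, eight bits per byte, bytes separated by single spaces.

Since C = M ⊕ k, XORing both sides with M gives k = M ⊕ C.
65 ⊕ 86 = e3
97 ⊕ 3f = a8
39 ⊕ b4 = 8d
1d ⊕ 70 = 6d
f9 ⊕ 3e = c7
5e ⊕ f4 = aa
01 ⊕ bb = ba
67 ⊕ 5c = 3b
60 ⊕ 86 = e6
41 ⊕ 22 = 63
e0 ⊕ a5 = 45

11100011 10101000 10001101 01101101 11000111 10101010 10111010 00111011 11100110 01100011 01000101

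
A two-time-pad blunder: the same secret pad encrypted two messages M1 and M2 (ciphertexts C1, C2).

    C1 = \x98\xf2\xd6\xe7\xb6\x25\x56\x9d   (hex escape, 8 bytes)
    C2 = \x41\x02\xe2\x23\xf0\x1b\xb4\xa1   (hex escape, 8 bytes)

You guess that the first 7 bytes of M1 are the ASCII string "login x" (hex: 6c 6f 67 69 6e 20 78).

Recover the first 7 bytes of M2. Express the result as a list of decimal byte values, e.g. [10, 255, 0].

[181, 159, 83, 173, 40, 30, 154]

First, C1 ⊕ C2 = (M1 ⊕ K) ⊕ (M2 ⊕ K) = M1 ⊕ M2, so the key drops out. Then M2 = (M1 ⊕ M2) ⊕ M1 over the first 7 bytes.
byte 0: (98 ^ 41) ^ 6c = d9 ^ 6c = b5
byte 1: (f2 ^ 02) ^ 6f = f0 ^ 6f = 9f
byte 2: (d6 ^ e2) ^ 67 = 34 ^ 67 = 53
byte 3: (e7 ^ 23) ^ 69 = c4 ^ 69 = ad
byte 4: (b6 ^ f0) ^ 6e = 46 ^ 6e = 28
byte 5: (25 ^ 1b) ^ 20 = 3e ^ 20 = 1e
byte 6: (56 ^ b4) ^ 78 = e2 ^ 78 = 9a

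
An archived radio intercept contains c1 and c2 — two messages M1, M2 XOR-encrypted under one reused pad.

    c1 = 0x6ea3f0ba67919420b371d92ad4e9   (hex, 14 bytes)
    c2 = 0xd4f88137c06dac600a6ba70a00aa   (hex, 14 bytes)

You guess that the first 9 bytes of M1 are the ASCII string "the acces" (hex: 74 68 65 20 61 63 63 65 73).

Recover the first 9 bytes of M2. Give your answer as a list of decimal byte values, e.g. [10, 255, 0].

First, c1 ⊕ c2 = (M1 ⊕ K) ⊕ (M2 ⊕ K) = M1 ⊕ M2, so the key drops out. Then M2 = (M1 ⊕ M2) ⊕ M1 over the first 9 bytes.
byte 0: (6e ⊕ d4) ⊕ 74 = ba ⊕ 74 = ce
byte 1: (a3 ⊕ f8) ⊕ 68 = 5b ⊕ 68 = 33
byte 2: (f0 ⊕ 81) ⊕ 65 = 71 ⊕ 65 = 14
byte 3: (ba ⊕ 37) ⊕ 20 = 8d ⊕ 20 = ad
byte 4: (67 ⊕ c0) ⊕ 61 = a7 ⊕ 61 = c6
byte 5: (91 ⊕ 6d) ⊕ 63 = fc ⊕ 63 = 9f
byte 6: (94 ⊕ ac) ⊕ 63 = 38 ⊕ 63 = 5b
byte 7: (20 ⊕ 60) ⊕ 65 = 40 ⊕ 65 = 25
byte 8: (b3 ⊕ 0a) ⊕ 73 = b9 ⊕ 73 = ca

[206, 51, 20, 173, 198, 159, 91, 37, 202]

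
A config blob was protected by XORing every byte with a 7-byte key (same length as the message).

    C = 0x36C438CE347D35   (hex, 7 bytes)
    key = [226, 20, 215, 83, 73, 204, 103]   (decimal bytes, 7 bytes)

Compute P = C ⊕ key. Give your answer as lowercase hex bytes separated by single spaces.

d4 d0 ef 9d 7d b1 52

XOR is its own inverse, so applying the key byte-wise gives the result directly.
byte 0: 36 XOR e2 = d4
byte 1: c4 XOR 14 = d0
byte 2: 38 XOR d7 = ef
byte 3: ce XOR 53 = 9d
byte 4: 34 XOR 49 = 7d
byte 5: 7d XOR cc = b1
byte 6: 35 XOR 67 = 52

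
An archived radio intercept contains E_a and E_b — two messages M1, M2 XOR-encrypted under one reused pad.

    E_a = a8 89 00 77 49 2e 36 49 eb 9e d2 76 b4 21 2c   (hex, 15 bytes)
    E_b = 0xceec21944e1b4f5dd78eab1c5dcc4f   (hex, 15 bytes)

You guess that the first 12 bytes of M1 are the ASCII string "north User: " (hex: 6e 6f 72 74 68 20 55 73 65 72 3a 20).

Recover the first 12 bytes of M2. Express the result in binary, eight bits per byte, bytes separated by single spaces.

00001000 00001010 01010011 10010111 01101111 00010101 00101100 01100111 01011001 01100010 01000011 01001010

First, E_a ⊕ E_b = (M1 ⊕ K) ⊕ (M2 ⊕ K) = M1 ⊕ M2, so the key drops out. Then M2 = (M1 ⊕ M2) ⊕ M1 over the first 12 bytes.
byte 0: (a8 ^ ce) ^ 6e = 66 ^ 6e = 08
byte 1: (89 ^ ec) ^ 6f = 65 ^ 6f = 0a
byte 2: (00 ^ 21) ^ 72 = 21 ^ 72 = 53
byte 3: (77 ^ 94) ^ 74 = e3 ^ 74 = 97
byte 4: (49 ^ 4e) ^ 68 = 07 ^ 68 = 6f
byte 5: (2e ^ 1b) ^ 20 = 35 ^ 20 = 15
byte 6: (36 ^ 4f) ^ 55 = 79 ^ 55 = 2c
byte 7: (49 ^ 5d) ^ 73 = 14 ^ 73 = 67
byte 8: (eb ^ d7) ^ 65 = 3c ^ 65 = 59
byte 9: (9e ^ 8e) ^ 72 = 10 ^ 72 = 62
byte 10: (d2 ^ ab) ^ 3a = 79 ^ 3a = 43
byte 11: (76 ^ 1c) ^ 20 = 6a ^ 20 = 4a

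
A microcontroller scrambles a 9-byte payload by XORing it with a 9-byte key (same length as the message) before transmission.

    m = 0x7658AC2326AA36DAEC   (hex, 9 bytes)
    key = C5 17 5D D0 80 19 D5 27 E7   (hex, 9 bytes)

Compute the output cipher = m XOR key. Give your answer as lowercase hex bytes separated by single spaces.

byte 0: 76 XOR c5 = b3
byte 1: 58 XOR 17 = 4f
byte 2: ac XOR 5d = f1
byte 3: 23 XOR d0 = f3
byte 4: 26 XOR 80 = a6
byte 5: aa XOR 19 = b3
byte 6: 36 XOR d5 = e3
byte 7: da XOR 27 = fd
byte 8: ec XOR e7 = 0b

b3 4f f1 f3 a6 b3 e3 fd 0b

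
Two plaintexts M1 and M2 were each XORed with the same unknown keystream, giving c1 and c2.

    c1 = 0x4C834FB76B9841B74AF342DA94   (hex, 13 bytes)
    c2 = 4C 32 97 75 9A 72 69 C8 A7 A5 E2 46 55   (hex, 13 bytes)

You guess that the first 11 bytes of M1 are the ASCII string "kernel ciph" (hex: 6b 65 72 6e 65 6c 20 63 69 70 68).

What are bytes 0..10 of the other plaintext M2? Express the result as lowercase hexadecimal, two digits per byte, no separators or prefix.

6bd4aaac9486081c8426c8

First, c1 ⊕ c2 = (M1 ⊕ K) ⊕ (M2 ⊕ K) = M1 ⊕ M2, so the key drops out. Then M2 = (M1 ⊕ M2) ⊕ M1 over the first 11 bytes.
byte 0: (4c ⊕ 4c) ⊕ 6b = 00 ⊕ 6b = 6b
byte 1: (83 ⊕ 32) ⊕ 65 = b1 ⊕ 65 = d4
byte 2: (4f ⊕ 97) ⊕ 72 = d8 ⊕ 72 = aa
byte 3: (b7 ⊕ 75) ⊕ 6e = c2 ⊕ 6e = ac
byte 4: (6b ⊕ 9a) ⊕ 65 = f1 ⊕ 65 = 94
byte 5: (98 ⊕ 72) ⊕ 6c = ea ⊕ 6c = 86
byte 6: (41 ⊕ 69) ⊕ 20 = 28 ⊕ 20 = 08
byte 7: (b7 ⊕ c8) ⊕ 63 = 7f ⊕ 63 = 1c
byte 8: (4a ⊕ a7) ⊕ 69 = ed ⊕ 69 = 84
byte 9: (f3 ⊕ a5) ⊕ 70 = 56 ⊕ 70 = 26
byte 10: (42 ⊕ e2) ⊕ 68 = a0 ⊕ 68 = c8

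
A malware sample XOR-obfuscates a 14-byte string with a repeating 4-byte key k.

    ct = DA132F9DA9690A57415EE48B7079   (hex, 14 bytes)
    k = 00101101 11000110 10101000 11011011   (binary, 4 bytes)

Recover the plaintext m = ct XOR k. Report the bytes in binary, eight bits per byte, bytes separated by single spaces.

The 4-byte key repeats, so the effective keystream is 2d c6 a8 db 2d c6 a8 db 2d c6 a8 db 2d c6.
byte 0: da xor 2d = f7
byte 1: 13 xor c6 = d5
byte 2: 2f xor a8 = 87
byte 3: 9d xor db = 46
byte 4: a9 xor 2d = 84
byte 5: 69 xor c6 = af
byte 6: 0a xor a8 = a2
byte 7: 57 xor db = 8c
byte 8: 41 xor 2d = 6c
byte 9: 5e xor c6 = 98
byte 10: e4 xor a8 = 4c
byte 11: 8b xor db = 50
byte 12: 70 xor 2d = 5d
byte 13: 79 xor c6 = bf

11110111 11010101 10000111 01000110 10000100 10101111 10100010 10001100 01101100 10011000 01001100 01010000 01011101 10111111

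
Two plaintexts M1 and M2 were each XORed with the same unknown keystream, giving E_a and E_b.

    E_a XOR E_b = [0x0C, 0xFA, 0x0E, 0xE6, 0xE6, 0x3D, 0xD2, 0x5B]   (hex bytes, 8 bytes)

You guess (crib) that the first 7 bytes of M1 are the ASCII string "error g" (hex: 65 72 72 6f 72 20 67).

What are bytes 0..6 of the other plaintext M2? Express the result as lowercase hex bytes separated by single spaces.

Since E_a ⊕ E_b = M1 ⊕ M2, XORing with the guessed M1 bytes yields the corresponding M2 bytes: M2 = (E_a ⊕ E_b) ⊕ M1.
byte 0: 00001100 XOR 01100101 = 01101001
byte 1: 11111010 XOR 01110010 = 10001000
byte 2: 00001110 XOR 01110010 = 01111100
byte 3: 11100110 XOR 01101111 = 10001001
byte 4: 11100110 XOR 01110010 = 10010100
byte 5: 00111101 XOR 00100000 = 00011101
byte 6: 11010010 XOR 01100111 = 10110101

69 88 7c 89 94 1d b5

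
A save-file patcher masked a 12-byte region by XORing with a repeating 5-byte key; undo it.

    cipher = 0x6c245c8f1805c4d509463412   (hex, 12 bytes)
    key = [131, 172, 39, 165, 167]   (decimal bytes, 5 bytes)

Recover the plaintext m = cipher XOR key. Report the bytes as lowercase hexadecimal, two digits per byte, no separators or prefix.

The 5-byte key repeats, so the effective keystream is 83 ac 27 a5 a7 83 ac 27 a5 a7 83 ac.
byte 0: 108 xor 131 = 239
byte 1:  36 xor 172 = 136
byte 2:  92 xor  39 = 123
byte 3: 143 xor 165 =  42
byte 4:  24 xor 167 = 191
byte 5:   5 xor 131 = 134
byte 6: 196 xor 172 = 104
byte 7: 213 xor  39 = 242
byte 8:   9 xor 165 = 172
byte 9:  70 xor 167 = 225
byte 10:  52 xor 131 = 183
byte 11:  18 xor 172 = 190

ef887b2abf8668f2ace1b7be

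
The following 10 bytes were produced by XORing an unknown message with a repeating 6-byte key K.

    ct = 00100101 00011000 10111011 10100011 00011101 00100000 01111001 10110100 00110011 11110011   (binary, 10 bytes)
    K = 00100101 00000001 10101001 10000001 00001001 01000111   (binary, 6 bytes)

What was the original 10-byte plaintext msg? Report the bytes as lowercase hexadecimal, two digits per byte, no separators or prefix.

The 6-byte key repeats, so the effective keystream is 25 01 a9 81 09 47 25 01 a9 81.
byte 0:  37 xor  37 =   0
byte 1:  24 xor   1 =  25
byte 2: 187 xor 169 =  18
byte 3: 163 xor 129 =  34
byte 4:  29 xor   9 =  20
byte 5:  32 xor  71 = 103
byte 6: 121 xor  37 =  92
byte 7: 180 xor   1 = 181
byte 8:  51 xor 169 = 154
byte 9: 243 xor 129 = 114

0019122214675cb59a72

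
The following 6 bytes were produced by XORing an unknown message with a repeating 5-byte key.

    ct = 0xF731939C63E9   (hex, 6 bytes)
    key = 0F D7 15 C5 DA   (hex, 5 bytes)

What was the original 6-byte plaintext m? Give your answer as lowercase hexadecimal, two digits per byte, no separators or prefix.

f8e68659b9e6

The 5-byte key repeats, so the effective keystream is 0f d7 15 c5 da 0f.
byte 0: f7 ^ 0f = f8
byte 1: 31 ^ d7 = e6
byte 2: 93 ^ 15 = 86
byte 3: 9c ^ c5 = 59
byte 4: 63 ^ da = b9
byte 5: e9 ^ 0f = e6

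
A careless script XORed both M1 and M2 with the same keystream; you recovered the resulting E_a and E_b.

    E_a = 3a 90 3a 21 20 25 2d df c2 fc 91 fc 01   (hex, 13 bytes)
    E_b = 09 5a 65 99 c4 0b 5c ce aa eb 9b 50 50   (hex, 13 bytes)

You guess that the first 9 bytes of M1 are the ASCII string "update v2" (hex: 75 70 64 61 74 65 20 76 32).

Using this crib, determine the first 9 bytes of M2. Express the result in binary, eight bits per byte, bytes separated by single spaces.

First, E_a ⊕ E_b = (M1 ⊕ K) ⊕ (M2 ⊕ K) = M1 ⊕ M2, so the key drops out. Then M2 = (M1 ⊕ M2) ⊕ M1 over the first 9 bytes.
byte 0: (3a ⊕ 09) ⊕ 75 = 33 ⊕ 75 = 46
byte 1: (90 ⊕ 5a) ⊕ 70 = ca ⊕ 70 = ba
byte 2: (3a ⊕ 65) ⊕ 64 = 5f ⊕ 64 = 3b
byte 3: (21 ⊕ 99) ⊕ 61 = b8 ⊕ 61 = d9
byte 4: (20 ⊕ c4) ⊕ 74 = e4 ⊕ 74 = 90
byte 5: (25 ⊕ 0b) ⊕ 65 = 2e ⊕ 65 = 4b
byte 6: (2d ⊕ 5c) ⊕ 20 = 71 ⊕ 20 = 51
byte 7: (df ⊕ ce) ⊕ 76 = 11 ⊕ 76 = 67
byte 8: (c2 ⊕ aa) ⊕ 32 = 68 ⊕ 32 = 5a

01000110 10111010 00111011 11011001 10010000 01001011 01010001 01100111 01011010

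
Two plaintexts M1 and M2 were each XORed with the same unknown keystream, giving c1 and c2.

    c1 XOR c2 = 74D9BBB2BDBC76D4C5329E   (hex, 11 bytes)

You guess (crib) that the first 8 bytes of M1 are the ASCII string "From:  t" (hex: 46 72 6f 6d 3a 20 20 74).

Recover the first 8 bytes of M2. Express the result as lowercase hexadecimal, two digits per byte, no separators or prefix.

32abd4df879c56a0

Since c1 ⊕ c2 = M1 ⊕ M2, XORing with the guessed M1 bytes yields the corresponding M2 bytes: M2 = (c1 ⊕ c2) ⊕ M1.
01110100 xor 01000110 = 00110010
11011001 xor 01110010 = 10101011
10111011 xor 01101111 = 11010100
10110010 xor 01101101 = 11011111
10111101 xor 00111010 = 10000111
10111100 xor 00100000 = 10011100
01110110 xor 00100000 = 01010110
11010100 xor 01110100 = 10100000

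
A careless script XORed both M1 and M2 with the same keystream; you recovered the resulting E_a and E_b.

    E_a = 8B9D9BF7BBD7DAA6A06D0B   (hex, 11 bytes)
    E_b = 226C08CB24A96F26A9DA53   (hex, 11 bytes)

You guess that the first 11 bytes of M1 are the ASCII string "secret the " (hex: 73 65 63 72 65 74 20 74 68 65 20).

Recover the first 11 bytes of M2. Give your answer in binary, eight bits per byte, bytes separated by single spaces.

11011010 10010100 11110000 01001110 11111010 00001010 10010101 11110100 01100001 11010010 01111000

First, E_a ⊕ E_b = (M1 ⊕ K) ⊕ (M2 ⊕ K) = M1 ⊕ M2, so the key drops out. Then M2 = (M1 ⊕ M2) ⊕ M1 over the first 11 bytes.
byte 0: (8b xor 22) xor 73 = a9 xor 73 = da
byte 1: (9d xor 6c) xor 65 = f1 xor 65 = 94
byte 2: (9b xor 08) xor 63 = 93 xor 63 = f0
byte 3: (f7 xor cb) xor 72 = 3c xor 72 = 4e
byte 4: (bb xor 24) xor 65 = 9f xor 65 = fa
byte 5: (d7 xor a9) xor 74 = 7e xor 74 = 0a
byte 6: (da xor 6f) xor 20 = b5 xor 20 = 95
byte 7: (a6 xor 26) xor 74 = 80 xor 74 = f4
byte 8: (a0 xor a9) xor 68 = 09 xor 68 = 61
byte 9: (6d xor da) xor 65 = b7 xor 65 = d2
byte 10: (0b xor 53) xor 20 = 58 xor 20 = 78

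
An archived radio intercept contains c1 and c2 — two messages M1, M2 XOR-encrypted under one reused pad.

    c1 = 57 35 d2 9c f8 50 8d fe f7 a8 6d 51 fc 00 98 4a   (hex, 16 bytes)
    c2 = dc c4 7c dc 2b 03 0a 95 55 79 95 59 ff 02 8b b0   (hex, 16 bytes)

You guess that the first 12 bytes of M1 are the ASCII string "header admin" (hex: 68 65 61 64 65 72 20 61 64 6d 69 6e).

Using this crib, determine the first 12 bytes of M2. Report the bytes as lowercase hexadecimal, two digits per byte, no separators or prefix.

First, c1 ⊕ c2 = (M1 ⊕ K) ⊕ (M2 ⊕ K) = M1 ⊕ M2, so the key drops out. Then M2 = (M1 ⊕ M2) ⊕ M1 over the first 12 bytes.
byte 0: (57 XOR dc) XOR 68 = 8b XOR 68 = e3
byte 1: (35 XOR c4) XOR 65 = f1 XOR 65 = 94
byte 2: (d2 XOR 7c) XOR 61 = ae XOR 61 = cf
byte 3: (9c XOR dc) XOR 64 = 40 XOR 64 = 24
byte 4: (f8 XOR 2b) XOR 65 = d3 XOR 65 = b6
byte 5: (50 XOR 03) XOR 72 = 53 XOR 72 = 21
byte 6: (8d XOR 0a) XOR 20 = 87 XOR 20 = a7
byte 7: (fe XOR 95) XOR 61 = 6b XOR 61 = 0a
byte 8: (f7 XOR 55) XOR 64 = a2 XOR 64 = c6
byte 9: (a8 XOR 79) XOR 6d = d1 XOR 6d = bc
byte 10: (6d XOR 95) XOR 69 = f8 XOR 69 = 91
byte 11: (51 XOR 59) XOR 6e = 08 XOR 6e = 66

e394cf24b621a70ac6bc9166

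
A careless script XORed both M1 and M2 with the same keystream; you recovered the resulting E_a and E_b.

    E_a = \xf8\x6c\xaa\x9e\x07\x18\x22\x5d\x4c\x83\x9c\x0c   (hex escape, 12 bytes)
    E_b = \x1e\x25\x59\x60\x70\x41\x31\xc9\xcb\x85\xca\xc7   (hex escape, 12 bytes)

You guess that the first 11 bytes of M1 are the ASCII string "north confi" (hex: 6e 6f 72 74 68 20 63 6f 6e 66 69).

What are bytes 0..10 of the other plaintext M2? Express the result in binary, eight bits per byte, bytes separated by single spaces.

10001000 00100110 10000001 10001010 00011111 01111001 01110000 11111011 11101001 01100000 00111111

First, E_a ⊕ E_b = (M1 ⊕ K) ⊕ (M2 ⊕ K) = M1 ⊕ M2, so the key drops out. Then M2 = (M1 ⊕ M2) ⊕ M1 over the first 11 bytes.
byte 0: (f8 ^ 1e) ^ 6e = e6 ^ 6e = 88
byte 1: (6c ^ 25) ^ 6f = 49 ^ 6f = 26
byte 2: (aa ^ 59) ^ 72 = f3 ^ 72 = 81
byte 3: (9e ^ 60) ^ 74 = fe ^ 74 = 8a
byte 4: (07 ^ 70) ^ 68 = 77 ^ 68 = 1f
byte 5: (18 ^ 41) ^ 20 = 59 ^ 20 = 79
byte 6: (22 ^ 31) ^ 63 = 13 ^ 63 = 70
byte 7: (5d ^ c9) ^ 6f = 94 ^ 6f = fb
byte 8: (4c ^ cb) ^ 6e = 87 ^ 6e = e9
byte 9: (83 ^ 85) ^ 66 = 06 ^ 66 = 60
byte 10: (9c ^ ca) ^ 69 = 56 ^ 69 = 3f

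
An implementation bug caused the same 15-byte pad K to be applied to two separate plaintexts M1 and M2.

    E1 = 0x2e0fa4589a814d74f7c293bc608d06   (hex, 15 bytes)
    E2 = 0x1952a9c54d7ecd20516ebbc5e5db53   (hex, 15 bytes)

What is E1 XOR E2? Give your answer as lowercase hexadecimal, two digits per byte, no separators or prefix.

375d0d9dd7ff8054a6ac2879855655

E1 ⊕ E2 = (M1 ⊕ K) ⊕ (M2 ⊕ K) = M1 ⊕ M2 — the shared key cancels under XOR.
byte 0:  46 ^  25 =  55
byte 1:  15 ^  82 =  93
byte 2: 164 ^ 169 =  13
byte 3:  88 ^ 197 = 157
byte 4: 154 ^  77 = 215
byte 5: 129 ^ 126 = 255
byte 6:  77 ^ 205 = 128
byte 7: 116 ^  32 =  84
byte 8: 247 ^  81 = 166
byte 9: 194 ^ 110 = 172
byte 10: 147 ^ 187 =  40
byte 11: 188 ^ 197 = 121
byte 12:  96 ^ 229 = 133
byte 13: 141 ^ 219 =  86
byte 14:   6 ^  83 =  85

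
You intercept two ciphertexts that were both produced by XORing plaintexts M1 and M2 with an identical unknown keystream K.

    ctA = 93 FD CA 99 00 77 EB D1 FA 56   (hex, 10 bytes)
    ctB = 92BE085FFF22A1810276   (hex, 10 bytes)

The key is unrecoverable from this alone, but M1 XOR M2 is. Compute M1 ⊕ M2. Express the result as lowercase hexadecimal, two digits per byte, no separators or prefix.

ctA ⊕ ctB = (M1 ⊕ K) ⊕ (M2 ⊕ K) = M1 ⊕ M2 — the shared key cancels under XOR.
byte 0: 10010011 xor 10010010 = 00000001
byte 1: 11111101 xor 10111110 = 01000011
byte 2: 11001010 xor 00001000 = 11000010
byte 3: 10011001 xor 01011111 = 11000110
byte 4: 00000000 xor 11111111 = 11111111
byte 5: 01110111 xor 00100010 = 01010101
byte 6: 11101011 xor 10100001 = 01001010
byte 7: 11010001 xor 10000001 = 01010000
byte 8: 11111010 xor 00000010 = 11111000
byte 9: 01010110 xor 01110110 = 00100000

0143c2c6ff554a50f820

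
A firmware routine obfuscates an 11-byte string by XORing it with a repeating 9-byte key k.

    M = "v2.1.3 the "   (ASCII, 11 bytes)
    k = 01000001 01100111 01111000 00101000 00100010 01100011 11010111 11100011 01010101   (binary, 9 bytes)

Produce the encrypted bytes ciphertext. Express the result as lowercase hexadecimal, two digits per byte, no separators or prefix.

The 9-byte key repeats, so the effective keystream is 41 67 78 28 22 63 d7 e3 55 41 67.
byte 0: 76 xor 41 = 37
byte 1: 32 xor 67 = 55
byte 2: 2e xor 78 = 56
byte 3: 31 xor 28 = 19
byte 4: 2e xor 22 = 0c
byte 5: 33 xor 63 = 50
byte 6: 20 xor d7 = f7
byte 7: 74 xor e3 = 97
byte 8: 68 xor 55 = 3d
byte 9: 65 xor 41 = 24
byte 10: 20 xor 67 = 47

375556190c50f7973d2447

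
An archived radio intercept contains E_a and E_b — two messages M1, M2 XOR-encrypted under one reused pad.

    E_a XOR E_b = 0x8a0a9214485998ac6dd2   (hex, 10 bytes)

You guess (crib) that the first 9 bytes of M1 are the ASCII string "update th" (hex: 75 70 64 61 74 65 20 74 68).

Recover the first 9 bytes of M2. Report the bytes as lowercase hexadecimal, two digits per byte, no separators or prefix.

Since E_a ⊕ E_b = M1 ⊕ M2, XORing with the guessed M1 bytes yields the corresponding M2 bytes: M2 = (E_a ⊕ E_b) ⊕ M1.
8a XOR 75 = ff
0a XOR 70 = 7a
92 XOR 64 = f6
14 XOR 61 = 75
48 XOR 74 = 3c
59 XOR 65 = 3c
98 XOR 20 = b8
ac XOR 74 = d8
6d XOR 68 = 05

ff7af6753c3cb8d805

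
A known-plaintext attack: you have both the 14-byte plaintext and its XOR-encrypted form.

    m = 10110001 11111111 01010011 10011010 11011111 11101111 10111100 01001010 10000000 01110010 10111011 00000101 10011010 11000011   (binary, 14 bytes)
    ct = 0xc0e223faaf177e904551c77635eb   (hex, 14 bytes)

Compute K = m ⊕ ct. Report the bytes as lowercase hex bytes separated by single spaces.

71 1d 70 60 70 f8 c2 da c5 23 7c 73 af 28

Since ct = m ⊕ K, XORing both sides with m gives K = m ⊕ ct.
177 xor 192 = 113
255 xor 226 =  29
 83 xor  35 = 112
154 xor 250 =  96
223 xor 175 = 112
239 xor  23 = 248
188 xor 126 = 194
 74 xor 144 = 218
128 xor  69 = 197
114 xor  81 =  35
187 xor 199 = 124
  5 xor 118 = 115
154 xor  53 = 175
195 xor 235 =  40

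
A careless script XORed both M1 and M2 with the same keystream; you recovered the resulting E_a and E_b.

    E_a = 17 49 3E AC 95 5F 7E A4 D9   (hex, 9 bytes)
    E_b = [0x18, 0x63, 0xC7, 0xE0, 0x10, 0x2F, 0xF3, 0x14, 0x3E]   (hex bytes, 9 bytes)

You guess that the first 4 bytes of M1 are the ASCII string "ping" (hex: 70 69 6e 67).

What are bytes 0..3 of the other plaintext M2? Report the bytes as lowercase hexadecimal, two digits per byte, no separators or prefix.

First, E_a ⊕ E_b = (M1 ⊕ K) ⊕ (M2 ⊕ K) = M1 ⊕ M2, so the key drops out. Then M2 = (M1 ⊕ M2) ⊕ M1 over the first 4 bytes.
byte 0: (17 XOR 18) XOR 70 = 0f XOR 70 = 7f
byte 1: (49 XOR 63) XOR 69 = 2a XOR 69 = 43
byte 2: (3e XOR c7) XOR 6e = f9 XOR 6e = 97
byte 3: (ac XOR e0) XOR 67 = 4c XOR 67 = 2b

7f43972b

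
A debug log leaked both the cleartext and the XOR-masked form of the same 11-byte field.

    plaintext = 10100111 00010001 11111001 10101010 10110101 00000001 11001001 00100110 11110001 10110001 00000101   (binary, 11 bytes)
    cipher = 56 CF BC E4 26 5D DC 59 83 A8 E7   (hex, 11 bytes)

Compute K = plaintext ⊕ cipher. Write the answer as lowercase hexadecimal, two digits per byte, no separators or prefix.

Since cipher = plaintext ⊕ K, XORing both sides with plaintext gives K = plaintext ⊕ cipher.
167 XOR  86 = 241
 17 XOR 207 = 222
249 XOR 188 =  69
170 XOR 228 =  78
181 XOR  38 = 147
  1 XOR  93 =  92
201 XOR 220 =  21
 38 XOR  89 = 127
241 XOR 131 = 114
177 XOR 168 =  25
  5 XOR 231 = 226

f1de454e935c157f7219e2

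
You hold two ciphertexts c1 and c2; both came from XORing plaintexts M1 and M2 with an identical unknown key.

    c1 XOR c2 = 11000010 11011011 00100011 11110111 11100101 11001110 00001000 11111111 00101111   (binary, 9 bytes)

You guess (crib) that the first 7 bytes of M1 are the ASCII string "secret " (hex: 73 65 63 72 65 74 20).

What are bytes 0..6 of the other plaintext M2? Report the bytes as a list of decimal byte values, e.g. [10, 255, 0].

Since c1 ⊕ c2 = M1 ⊕ M2, XORing with the guessed M1 bytes yields the corresponding M2 bytes: M2 = (c1 ⊕ c2) ⊕ M1.
c2 xor 73 = b1
db xor 65 = be
23 xor 63 = 40
f7 xor 72 = 85
e5 xor 65 = 80
ce xor 74 = ba
08 xor 20 = 28

[177, 190, 64, 133, 128, 186, 40]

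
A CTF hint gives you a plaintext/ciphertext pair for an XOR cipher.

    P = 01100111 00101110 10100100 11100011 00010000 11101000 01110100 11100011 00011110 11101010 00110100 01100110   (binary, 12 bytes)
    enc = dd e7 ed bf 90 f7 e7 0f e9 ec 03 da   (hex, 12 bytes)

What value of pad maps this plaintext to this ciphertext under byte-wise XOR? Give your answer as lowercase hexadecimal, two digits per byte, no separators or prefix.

bac9495c801f93ecf70637bc

Since enc = P ⊕ pad, XORing both sides with P gives pad = P ⊕ enc.
01100111 ⊕ 11011101 = 10111010
00101110 ⊕ 11100111 = 11001001
10100100 ⊕ 11101101 = 01001001
11100011 ⊕ 10111111 = 01011100
00010000 ⊕ 10010000 = 10000000
11101000 ⊕ 11110111 = 00011111
01110100 ⊕ 11100111 = 10010011
11100011 ⊕ 00001111 = 11101100
00011110 ⊕ 11101001 = 11110111
11101010 ⊕ 11101100 = 00000110
00110100 ⊕ 00000011 = 00110111
01100110 ⊕ 11011010 = 10111100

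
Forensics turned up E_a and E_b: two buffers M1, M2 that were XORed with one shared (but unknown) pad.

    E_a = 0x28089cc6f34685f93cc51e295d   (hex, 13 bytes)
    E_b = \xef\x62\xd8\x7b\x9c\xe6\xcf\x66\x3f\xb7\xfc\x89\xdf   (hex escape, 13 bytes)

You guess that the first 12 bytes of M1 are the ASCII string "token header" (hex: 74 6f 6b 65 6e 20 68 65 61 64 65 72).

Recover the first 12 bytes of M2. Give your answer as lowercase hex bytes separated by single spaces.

First, E_a ⊕ E_b = (M1 ⊕ K) ⊕ (M2 ⊕ K) = M1 ⊕ M2, so the key drops out. Then M2 = (M1 ⊕ M2) ⊕ M1 over the first 12 bytes.
byte 0: (28 XOR ef) XOR 74 = c7 XOR 74 = b3
byte 1: (08 XOR 62) XOR 6f = 6a XOR 6f = 05
byte 2: (9c XOR d8) XOR 6b = 44 XOR 6b = 2f
byte 3: (c6 XOR 7b) XOR 65 = bd XOR 65 = d8
byte 4: (f3 XOR 9c) XOR 6e = 6f XOR 6e = 01
byte 5: (46 XOR e6) XOR 20 = a0 XOR 20 = 80
byte 6: (85 XOR cf) XOR 68 = 4a XOR 68 = 22
byte 7: (f9 XOR 66) XOR 65 = 9f XOR 65 = fa
byte 8: (3c XOR 3f) XOR 61 = 03 XOR 61 = 62
byte 9: (c5 XOR b7) XOR 64 = 72 XOR 64 = 16
byte 10: (1e XOR fc) XOR 65 = e2 XOR 65 = 87
byte 11: (29 XOR 89) XOR 72 = a0 XOR 72 = d2

b3 05 2f d8 01 80 22 fa 62 16 87 d2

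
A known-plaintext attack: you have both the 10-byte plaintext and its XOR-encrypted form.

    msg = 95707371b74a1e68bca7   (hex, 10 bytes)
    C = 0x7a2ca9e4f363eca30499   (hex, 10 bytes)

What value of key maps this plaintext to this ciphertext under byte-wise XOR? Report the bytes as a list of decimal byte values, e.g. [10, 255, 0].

[239, 92, 218, 149, 68, 41, 242, 203, 184, 62]

Since C = msg ⊕ key, XORing both sides with msg gives key = msg ⊕ C.
10010101 ^ 01111010 = 11101111
01110000 ^ 00101100 = 01011100
01110011 ^ 10101001 = 11011010
01110001 ^ 11100100 = 10010101
10110111 ^ 11110011 = 01000100
01001010 ^ 01100011 = 00101001
00011110 ^ 11101100 = 11110010
01101000 ^ 10100011 = 11001011
10111100 ^ 00000100 = 10111000
10100111 ^ 10011001 = 00111110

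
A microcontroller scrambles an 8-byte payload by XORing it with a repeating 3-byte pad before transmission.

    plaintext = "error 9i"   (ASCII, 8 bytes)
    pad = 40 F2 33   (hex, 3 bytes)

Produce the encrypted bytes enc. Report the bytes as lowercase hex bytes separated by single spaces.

25 80 41 2f 80 13 79 9b

The 3-byte key repeats, so the effective keystream is 40 f2 33 40 f2 33 40 f2.
byte 0: 65 xor 40 = 25
byte 1: 72 xor f2 = 80
byte 2: 72 xor 33 = 41
byte 3: 6f xor 40 = 2f
byte 4: 72 xor f2 = 80
byte 5: 20 xor 33 = 13
byte 6: 39 xor 40 = 79
byte 7: 69 xor f2 = 9b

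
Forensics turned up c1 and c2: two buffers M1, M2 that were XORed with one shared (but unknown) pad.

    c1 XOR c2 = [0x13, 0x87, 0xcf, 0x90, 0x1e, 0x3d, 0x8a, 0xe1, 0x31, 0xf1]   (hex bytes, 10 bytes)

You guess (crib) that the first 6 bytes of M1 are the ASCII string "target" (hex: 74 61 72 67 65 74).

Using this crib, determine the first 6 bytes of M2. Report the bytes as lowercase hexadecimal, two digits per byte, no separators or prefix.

Since c1 ⊕ c2 = M1 ⊕ M2, XORing with the guessed M1 bytes yields the corresponding M2 bytes: M2 = (c1 ⊕ c2) ⊕ M1.
byte 0: 13 xor 74 = 67
byte 1: 87 xor 61 = e6
byte 2: cf xor 72 = bd
byte 3: 90 xor 67 = f7
byte 4: 1e xor 65 = 7b
byte 5: 3d xor 74 = 49

67e6bdf77b49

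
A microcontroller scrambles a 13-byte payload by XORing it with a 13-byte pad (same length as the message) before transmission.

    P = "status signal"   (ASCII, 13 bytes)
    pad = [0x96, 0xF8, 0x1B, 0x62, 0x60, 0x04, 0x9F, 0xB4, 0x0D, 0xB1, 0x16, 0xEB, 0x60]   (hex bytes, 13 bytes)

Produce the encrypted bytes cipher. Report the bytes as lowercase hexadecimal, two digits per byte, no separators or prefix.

01110011 xor 10010110 = 11100101
01110100 xor 11111000 = 10001100
01100001 xor 00011011 = 01111010
01110100 xor 01100010 = 00010110
01110101 xor 01100000 = 00010101
01110011 xor 00000100 = 01110111
00100000 xor 10011111 = 10111111
01110011 xor 10110100 = 11000111
01101001 xor 00001101 = 01100100
01100111 xor 10110001 = 11010110
01101110 xor 00010110 = 01111000
01100001 xor 11101011 = 10001010
01101100 xor 01100000 = 00001100

e58c7a161577bfc764d6788a0c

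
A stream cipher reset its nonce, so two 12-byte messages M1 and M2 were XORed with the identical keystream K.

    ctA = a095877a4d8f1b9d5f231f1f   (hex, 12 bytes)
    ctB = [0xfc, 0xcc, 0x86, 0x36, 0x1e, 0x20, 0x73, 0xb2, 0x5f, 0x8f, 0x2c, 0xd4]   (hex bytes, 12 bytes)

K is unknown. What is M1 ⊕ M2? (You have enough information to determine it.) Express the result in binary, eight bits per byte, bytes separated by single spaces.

ctA ⊕ ctB = (M1 ⊕ K) ⊕ (M2 ⊕ K) = M1 ⊕ M2 — the shared key cancels under XOR.
a0 xor fc = 5c
95 xor cc = 59
87 xor 86 = 01
7a xor 36 = 4c
4d xor 1e = 53
8f xor 20 = af
1b xor 73 = 68
9d xor b2 = 2f
5f xor 5f = 00
23 xor 8f = ac
1f xor 2c = 33
1f xor d4 = cb

01011100 01011001 00000001 01001100 01010011 10101111 01101000 00101111 00000000 10101100 00110011 11001011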